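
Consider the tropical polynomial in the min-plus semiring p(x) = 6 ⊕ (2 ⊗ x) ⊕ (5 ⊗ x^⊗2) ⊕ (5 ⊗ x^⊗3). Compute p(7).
p(7) = 6

A tropical monomial a ⊗ x^⊗i evaluates to a + i · x. Evaluating each term at x = 7:
  Term 0 contributes 6 + 0 · 7 = 6
  Term 1 contributes 2 + 1 · 7 = 9
  Term 2 contributes 5 + 2 · 7 = 19
  Term 3 contributes 5 + 3 · 7 = 26
p(7) = ⊕ of these = min[6, 9, 19, 26] = 6.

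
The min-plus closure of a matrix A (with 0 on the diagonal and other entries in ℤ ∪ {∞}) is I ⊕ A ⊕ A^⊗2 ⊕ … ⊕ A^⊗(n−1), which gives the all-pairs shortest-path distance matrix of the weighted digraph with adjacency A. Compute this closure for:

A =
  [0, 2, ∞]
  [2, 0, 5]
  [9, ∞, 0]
Closure =
  [0, 2, 7]
  [2, 0, 5]
  [9, 11, 0]

This is the Floyd-Warshall all-pairs shortest-path computation. For each intermediate vertex k = 0, 1, …, 2, update dist[i][j] ← min(dist[i][j], dist[i][k] + dist[k][j]). The final matrix gives, for each (i, j), the minimum total weight of any directed path from i to j (possibly empty when i = j).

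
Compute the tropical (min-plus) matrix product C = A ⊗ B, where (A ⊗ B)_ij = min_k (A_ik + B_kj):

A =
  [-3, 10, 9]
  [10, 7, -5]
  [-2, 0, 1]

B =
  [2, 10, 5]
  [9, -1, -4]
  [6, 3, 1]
A ⊗ B =
  [-1, 7, 2]
  [1, -2, -4]
  [0, -1, -4]

Apply the min-plus product entry-by-entry:
  C[0][0] = min over k of (A[0][0] + B[0][0] = -3 + 2 = -1, A[0][1] + B[1][0] = 10 + 9 = 19, A[0][2] + B[2][0] = 9 + 6 = 15) = -1 (attained at k = 0)
  C[0][1] = min over k of (A[0][0] + B[0][1] = -3 + 10 = 7, A[0][1] + B[1][1] = 10 + -1 = 9, A[0][2] + B[2][1] = 9 + 3 = 12) = 7 (attained at k = 0)
  C[0][2] = min over k of (A[0][0] + B[0][2] = -3 + 5 = 2, A[0][1] + B[1][2] = 10 + -4 = 6, A[0][2] + B[2][2] = 9 + 1 = 10) = 2 (attained at k = 0)
  C[1][0] = min over k of (A[1][0] + B[0][0] = 10 + 2 = 12, A[1][1] + B[1][0] = 7 + 9 = 16, A[1][2] + B[2][0] = -5 + 6 = 1) = 1 (attained at k = 2)
  C[1][1] = min over k of (A[1][0] + B[0][1] = 10 + 10 = 20, A[1][1] + B[1][1] = 7 + -1 = 6, A[1][2] + B[2][1] = -5 + 3 = -2) = -2 (attained at k = 2)
  C[1][2] = min over k of (A[1][0] + B[0][2] = 10 + 5 = 15, A[1][1] + B[1][2] = 7 + -4 = 3, A[1][2] + B[2][2] = -5 + 1 = -4) = -4 (attained at k = 2)
  C[2][0] = min over k of (A[2][0] + B[0][0] = -2 + 2 = 0, A[2][1] + B[1][0] = 0 + 9 = 9, A[2][2] + B[2][0] = 1 + 6 = 7) = 0 (attained at k = 0)
  C[2][1] = min over k of (A[2][0] + B[0][1] = -2 + 10 = 8, A[2][1] + B[1][1] = 0 + -1 = -1, A[2][2] + B[2][1] = 1 + 3 = 4) = -1 (attained at k = 1)
  C[2][2] = min over k of (A[2][0] + B[0][2] = -2 + 5 = 3, A[2][1] + B[1][2] = 0 + -4 = -4, A[2][2] + B[2][2] = 1 + 1 = 2) = -4 (attained at k = 1)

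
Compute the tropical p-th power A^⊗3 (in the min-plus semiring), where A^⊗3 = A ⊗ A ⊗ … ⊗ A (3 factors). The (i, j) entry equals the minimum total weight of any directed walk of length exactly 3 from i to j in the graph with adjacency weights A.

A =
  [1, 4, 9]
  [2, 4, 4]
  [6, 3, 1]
A^⊗3 =
  [3, 6, 9]
  [4, 7, 6]
  [6, 5, 3]

Each entry (A^⊗3)_ij equals the minimum over all length-3 walks i = v_0 → v_1 → … → v_3 = j of Σ_t A[v_t][v_{t+1}]. For example, for (i, j) = (0, 2) we minimise over 9 possible intermediate vertex sequences; the minimum is 9, attained along the walk 0 → 0 → 1 → 2.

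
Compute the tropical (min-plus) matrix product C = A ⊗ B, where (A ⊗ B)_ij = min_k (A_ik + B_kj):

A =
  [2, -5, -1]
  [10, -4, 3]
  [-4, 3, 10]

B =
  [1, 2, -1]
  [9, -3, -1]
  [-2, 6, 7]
A ⊗ B =
  [-3, -8, -6]
  [1, -7, -5]
  [-3, -2, -5]

Apply the min-plus product entry-by-entry:
  C[0][0] = min over k of (A[0][0] + B[0][0] = 2 + 1 = 3, A[0][1] + B[1][0] = -5 + 9 = 4, A[0][2] + B[2][0] = -1 + -2 = -3) = -3 (attained at k = 2)
  C[0][1] = min over k of (A[0][0] + B[0][1] = 2 + 2 = 4, A[0][1] + B[1][1] = -5 + -3 = -8, A[0][2] + B[2][1] = -1 + 6 = 5) = -8 (attained at k = 1)
  C[0][2] = min over k of (A[0][0] + B[0][2] = 2 + -1 = 1, A[0][1] + B[1][2] = -5 + -1 = -6, A[0][2] + B[2][2] = -1 + 7 = 6) = -6 (attained at k = 1)
  C[1][0] = min over k of (A[1][0] + B[0][0] = 10 + 1 = 11, A[1][1] + B[1][0] = -4 + 9 = 5, A[1][2] + B[2][0] = 3 + -2 = 1) = 1 (attained at k = 2)
  C[1][1] = min over k of (A[1][0] + B[0][1] = 10 + 2 = 12, A[1][1] + B[1][1] = -4 + -3 = -7, A[1][2] + B[2][1] = 3 + 6 = 9) = -7 (attained at k = 1)
  C[1][2] = min over k of (A[1][0] + B[0][2] = 10 + -1 = 9, A[1][1] + B[1][2] = -4 + -1 = -5, A[1][2] + B[2][2] = 3 + 7 = 10) = -5 (attained at k = 1)
  C[2][0] = min over k of (A[2][0] + B[0][0] = -4 + 1 = -3, A[2][1] + B[1][0] = 3 + 9 = 12, A[2][2] + B[2][0] = 10 + -2 = 8) = -3 (attained at k = 0)
  C[2][1] = min over k of (A[2][0] + B[0][1] = -4 + 2 = -2, A[2][1] + B[1][1] = 3 + -3 = 0, A[2][2] + B[2][1] = 10 + 6 = 16) = -2 (attained at k = 0)
  C[2][2] = min over k of (A[2][0] + B[0][2] = -4 + -1 = -5, A[2][1] + B[1][2] = 3 + -1 = 2, A[2][2] + B[2][2] = 10 + 7 = 17) = -5 (attained at k = 0)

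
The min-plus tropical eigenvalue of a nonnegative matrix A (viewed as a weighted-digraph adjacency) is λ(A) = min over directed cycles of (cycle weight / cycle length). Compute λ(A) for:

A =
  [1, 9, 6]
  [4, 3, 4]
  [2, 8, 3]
λ(A) = 1

Enumerate directed cycles and compute their means (weight / length). Sample:
  cycle 0 → 0: weight = 1, length = 1, mean = 1/1 ≈ 1.000
  cycle 1 → 1: weight = 3, length = 1, mean = 3/1 ≈ 3.000
  cycle 2 → 2: weight = 3, length = 1, mean = 3/1 ≈ 3.000
  cycle 0 → 1 → 0: weight = 13, length = 2, mean = 13/2 ≈ 6.500
  cycle 0 → 2 → 0: weight = 8, length = 2, mean = 8/2 ≈ 4.000
  cycle 1 → 0 → 1: weight = 13, length = 2, mean = 13/2 ≈ 6.500
Minimum mean = 1.000, attained e.g. along the cycle 0 → 0 with weight 1 and length 1. So λ(A) = 1/1 = 1.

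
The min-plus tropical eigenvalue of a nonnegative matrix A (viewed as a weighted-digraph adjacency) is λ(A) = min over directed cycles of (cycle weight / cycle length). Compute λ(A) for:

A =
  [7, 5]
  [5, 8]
λ(A) = 5

Enumerate directed cycles and compute their means (weight / length). Sample:
  cycle 0 → 0: weight = 7, length = 1, mean = 7/1 ≈ 7.000
  cycle 1 → 1: weight = 8, length = 1, mean = 8/1 ≈ 8.000
  cycle 0 → 1 → 0: weight = 10, length = 2, mean = 10/2 ≈ 5.000
  cycle 1 → 0 → 1: weight = 10, length = 2, mean = 10/2 ≈ 5.000
Minimum mean = 5.000, attained e.g. along the cycle 0 → 1 → 0 with weight 10 and length 2. So λ(A) = 10/2 = 5.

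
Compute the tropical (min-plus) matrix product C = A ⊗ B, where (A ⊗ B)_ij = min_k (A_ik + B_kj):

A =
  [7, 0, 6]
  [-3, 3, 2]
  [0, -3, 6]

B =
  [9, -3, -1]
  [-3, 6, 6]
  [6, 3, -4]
A ⊗ B =
  [-3, 4, 2]
  [0, -6, -4]
  [-6, -3, -1]

Apply the min-plus product entry-by-entry:
  C[0][0] = min over k of (A[0][0] + B[0][0] = 7 + 9 = 16, A[0][1] + B[1][0] = 0 + -3 = -3, A[0][2] + B[2][0] = 6 + 6 = 12) = -3 (attained at k = 1)
  C[0][1] = min over k of (A[0][0] + B[0][1] = 7 + -3 = 4, A[0][1] + B[1][1] = 0 + 6 = 6, A[0][2] + B[2][1] = 6 + 3 = 9) = 4 (attained at k = 0)
  C[0][2] = min over k of (A[0][0] + B[0][2] = 7 + -1 = 6, A[0][1] + B[1][2] = 0 + 6 = 6, A[0][2] + B[2][2] = 6 + -4 = 2) = 2 (attained at k = 2)
  C[1][0] = min over k of (A[1][0] + B[0][0] = -3 + 9 = 6, A[1][1] + B[1][0] = 3 + -3 = 0, A[1][2] + B[2][0] = 2 + 6 = 8) = 0 (attained at k = 1)
  C[1][1] = min over k of (A[1][0] + B[0][1] = -3 + -3 = -6, A[1][1] + B[1][1] = 3 + 6 = 9, A[1][2] + B[2][1] = 2 + 3 = 5) = -6 (attained at k = 0)
  C[1][2] = min over k of (A[1][0] + B[0][2] = -3 + -1 = -4, A[1][1] + B[1][2] = 3 + 6 = 9, A[1][2] + B[2][2] = 2 + -4 = -2) = -4 (attained at k = 0)
  C[2][0] = min over k of (A[2][0] + B[0][0] = 0 + 9 = 9, A[2][1] + B[1][0] = -3 + -3 = -6, A[2][2] + B[2][0] = 6 + 6 = 12) = -6 (attained at k = 1)
  C[2][1] = min over k of (A[2][0] + B[0][1] = 0 + -3 = -3, A[2][1] + B[1][1] = -3 + 6 = 3, A[2][2] + B[2][1] = 6 + 3 = 9) = -3 (attained at k = 0)
  C[2][2] = min over k of (A[2][0] + B[0][2] = 0 + -1 = -1, A[2][1] + B[1][2] = -3 + 6 = 3, A[2][2] + B[2][2] = 6 + -4 = 2) = -1 (attained at k = 0)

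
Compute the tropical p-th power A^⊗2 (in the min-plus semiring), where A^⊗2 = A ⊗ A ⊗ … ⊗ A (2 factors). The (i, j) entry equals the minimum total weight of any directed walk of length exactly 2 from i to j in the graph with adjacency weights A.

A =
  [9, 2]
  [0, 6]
A^⊗2 =
  [2, 8]
  [6, 2]

Each entry (A^⊗2)_ij equals the minimum over all length-2 walks i = v_0 → v_1 → … → v_2 = j of Σ_t A[v_t][v_{t+1}]. For example, for (i, j) = (0, 1) we minimise over 2 possible intermediate vertex sequences; the minimum is 8, attained along the walk 0 → 1 → 1.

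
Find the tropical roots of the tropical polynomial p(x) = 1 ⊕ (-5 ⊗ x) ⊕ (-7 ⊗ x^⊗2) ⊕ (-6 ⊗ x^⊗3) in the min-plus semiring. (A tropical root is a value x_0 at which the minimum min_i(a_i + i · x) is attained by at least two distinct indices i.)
Roots: {-1, 2, 6}

Each tropical root is a break point of the lower envelope of the lines y = a_i + i · x (there are 4 lines, with slopes 0, 1, ..., 3). Only the lines that attain the minimum somewhere contribute to roots; other lines are dominated. Here the surviving (envelope) indices are i = 3, i = 2, i = 1, i = 0.
Intersections between consecutive envelope lines give the roots: for adjacent envelope indices i < j the intersection is x = (a_i − a_j) / (j − i). Reading off the sorted break points: {-1, 2, 6}.
Verification: at each break x_0, at least two indices attain the minimum of min_i(a_i + i · x_0).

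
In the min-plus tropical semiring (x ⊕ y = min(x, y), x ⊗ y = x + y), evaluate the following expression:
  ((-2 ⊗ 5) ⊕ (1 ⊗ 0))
((-2 ⊗ 5) ⊕ (1 ⊗ 0)) = 1

Expand innermost to outermost. Recall ⊕ takes the minimum of its arguments and ⊗ takes their sum. Working out the expression ((-2 ⊗ 5) ⊕ (1 ⊗ 0)) gives 1.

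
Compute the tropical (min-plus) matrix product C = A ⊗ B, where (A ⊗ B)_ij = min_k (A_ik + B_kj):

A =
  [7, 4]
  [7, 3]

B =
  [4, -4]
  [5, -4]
A ⊗ B =
  [9, 0]
  [8, -1]

Apply the min-plus product entry-by-entry:
  C[0][0] = min over k of (A[0][0] + B[0][0] = 7 + 4 = 11, A[0][1] + B[1][0] = 4 + 5 = 9) = 9 (attained at k = 1)
  C[0][1] = min over k of (A[0][0] + B[0][1] = 7 + -4 = 3, A[0][1] + B[1][1] = 4 + -4 = 0) = 0 (attained at k = 1)
  C[1][0] = min over k of (A[1][0] + B[0][0] = 7 + 4 = 11, A[1][1] + B[1][0] = 3 + 5 = 8) = 8 (attained at k = 1)
  C[1][1] = min over k of (A[1][0] + B[0][1] = 7 + -4 = 3, A[1][1] + B[1][1] = 3 + -4 = -1) = -1 (attained at k = 1)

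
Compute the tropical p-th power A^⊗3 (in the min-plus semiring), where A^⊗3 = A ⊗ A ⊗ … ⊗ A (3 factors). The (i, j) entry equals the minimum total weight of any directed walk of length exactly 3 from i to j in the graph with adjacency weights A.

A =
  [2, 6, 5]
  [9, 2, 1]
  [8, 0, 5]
A^⊗3 =
  [6, 7, 6]
  [10, 3, 2]
  [9, 1, 3]

Each entry (A^⊗3)_ij equals the minimum over all length-3 walks i = v_0 → v_1 → … → v_3 = j of Σ_t A[v_t][v_{t+1}]. For example, for (i, j) = (0, 2) we minimise over 9 possible intermediate vertex sequences; the minimum is 6, attained along the walk 0 → 2 → 1 → 2.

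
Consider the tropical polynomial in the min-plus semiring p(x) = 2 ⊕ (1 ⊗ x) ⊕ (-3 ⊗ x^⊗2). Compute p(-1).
p(-1) = -5

A tropical monomial a ⊗ x^⊗i evaluates to a + i · x. Evaluating each term at x = -1:
  Term 0 contributes 2 + 0 · -1 = 2
  Term 1 contributes 1 + 1 · -1 = 0
  Term 2 contributes -3 + 2 · -1 = -5
p(-1) = ⊕ of these = min[2, 0, -5] = -5.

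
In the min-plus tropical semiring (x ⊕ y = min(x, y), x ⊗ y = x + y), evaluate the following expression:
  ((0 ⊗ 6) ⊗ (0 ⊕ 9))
((0 ⊗ 6) ⊗ (0 ⊕ 9)) = 6

Expand innermost to outermost. Recall ⊕ takes the minimum of its arguments and ⊗ takes their sum. Working out the expression ((0 ⊗ 6) ⊗ (0 ⊕ 9)) gives 6.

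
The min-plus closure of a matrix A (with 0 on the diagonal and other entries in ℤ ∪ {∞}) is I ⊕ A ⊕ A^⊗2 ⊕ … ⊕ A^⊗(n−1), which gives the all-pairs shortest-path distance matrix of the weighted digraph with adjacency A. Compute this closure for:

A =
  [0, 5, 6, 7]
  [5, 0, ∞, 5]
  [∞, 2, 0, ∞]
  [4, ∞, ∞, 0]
Closure =
  [0, 5, 6, 7]
  [5, 0, 11, 5]
  [7, 2, 0, 7]
  [4, 9, 10, 0]

This is the Floyd-Warshall all-pairs shortest-path computation. For each intermediate vertex k = 0, 1, …, 3, update dist[i][j] ← min(dist[i][j], dist[i][k] + dist[k][j]). The final matrix gives, for each (i, j), the minimum total weight of any directed path from i to j (possibly empty when i = j).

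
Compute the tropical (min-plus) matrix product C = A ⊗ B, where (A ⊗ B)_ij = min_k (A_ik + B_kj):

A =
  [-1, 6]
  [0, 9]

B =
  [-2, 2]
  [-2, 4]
A ⊗ B =
  [-3, 1]
  [-2, 2]

Apply the min-plus product entry-by-entry:
  C[0][0] = min over k of (A[0][0] + B[0][0] = -1 + -2 = -3, A[0][1] + B[1][0] = 6 + -2 = 4) = -3 (attained at k = 0)
  C[0][1] = min over k of (A[0][0] + B[0][1] = -1 + 2 = 1, A[0][1] + B[1][1] = 6 + 4 = 10) = 1 (attained at k = 0)
  C[1][0] = min over k of (A[1][0] + B[0][0] = 0 + -2 = -2, A[1][1] + B[1][0] = 9 + -2 = 7) = -2 (attained at k = 0)
  C[1][1] = min over k of (A[1][0] + B[0][1] = 0 + 2 = 2, A[1][1] + B[1][1] = 9 + 4 = 13) = 2 (attained at k = 0)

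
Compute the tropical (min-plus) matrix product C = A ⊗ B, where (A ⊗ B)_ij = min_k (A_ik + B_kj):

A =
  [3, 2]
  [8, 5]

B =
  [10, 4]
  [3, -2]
A ⊗ B =
  [5, 0]
  [8, 3]

Apply the min-plus product entry-by-entry:
  C[0][0] = min over k of (A[0][0] + B[0][0] = 3 + 10 = 13, A[0][1] + B[1][0] = 2 + 3 = 5) = 5 (attained at k = 1)
  C[0][1] = min over k of (A[0][0] + B[0][1] = 3 + 4 = 7, A[0][1] + B[1][1] = 2 + -2 = 0) = 0 (attained at k = 1)
  C[1][0] = min over k of (A[1][0] + B[0][0] = 8 + 10 = 18, A[1][1] + B[1][0] = 5 + 3 = 8) = 8 (attained at k = 1)
  C[1][1] = min over k of (A[1][0] + B[0][1] = 8 + 4 = 12, A[1][1] + B[1][1] = 5 + -2 = 3) = 3 (attained at k = 1)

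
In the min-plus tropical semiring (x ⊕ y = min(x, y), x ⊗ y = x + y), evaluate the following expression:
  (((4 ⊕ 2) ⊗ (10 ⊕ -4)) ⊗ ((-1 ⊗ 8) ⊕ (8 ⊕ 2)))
(((4 ⊕ 2) ⊗ (10 ⊕ -4)) ⊗ ((-1 ⊗ 8) ⊕ (8 ⊕ 2))) = 0

Expand innermost to outermost. Recall ⊕ takes the minimum of its arguments and ⊗ takes their sum. Working out the expression (((4 ⊕ 2) ⊗ (10 ⊕ -4)) ⊗ ((-1 ⊗ 8) ⊕ (8 ⊕ 2))) gives 0.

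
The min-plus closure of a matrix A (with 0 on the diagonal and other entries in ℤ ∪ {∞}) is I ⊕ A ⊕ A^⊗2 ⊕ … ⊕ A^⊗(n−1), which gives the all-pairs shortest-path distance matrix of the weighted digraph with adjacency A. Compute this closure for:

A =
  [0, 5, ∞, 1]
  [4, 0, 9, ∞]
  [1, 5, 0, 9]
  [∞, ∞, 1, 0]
Closure =
  [0, 5, 2, 1]
  [4, 0, 6, 5]
  [1, 5, 0, 2]
  [2, 6, 1, 0]

This is the Floyd-Warshall all-pairs shortest-path computation. For each intermediate vertex k = 0, 1, …, 3, update dist[i][j] ← min(dist[i][j], dist[i][k] + dist[k][j]). The final matrix gives, for each (i, j), the minimum total weight of any directed path from i to j (possibly empty when i = j).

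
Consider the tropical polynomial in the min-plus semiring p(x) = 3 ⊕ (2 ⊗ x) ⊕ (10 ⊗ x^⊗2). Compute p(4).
p(4) = 3

A tropical monomial a ⊗ x^⊗i evaluates to a + i · x. Evaluating each term at x = 4:
  Term 0 contributes 3 + 0 · 4 = 3
  Term 1 contributes 2 + 1 · 4 = 6
  Term 2 contributes 10 + 2 · 4 = 18
p(4) = ⊕ of these = min[3, 6, 18] = 3.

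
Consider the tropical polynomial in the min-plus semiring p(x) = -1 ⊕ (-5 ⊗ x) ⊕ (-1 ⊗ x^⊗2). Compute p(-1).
p(-1) = -6

A tropical monomial a ⊗ x^⊗i evaluates to a + i · x. Evaluating each term at x = -1:
  Term 0 contributes -1 + 0 · -1 = -1
  Term 1 contributes -5 + 1 · -1 = -6
  Term 2 contributes -1 + 2 · -1 = -3
p(-1) = ⊕ of these = min[-1, -6, -3] = -6.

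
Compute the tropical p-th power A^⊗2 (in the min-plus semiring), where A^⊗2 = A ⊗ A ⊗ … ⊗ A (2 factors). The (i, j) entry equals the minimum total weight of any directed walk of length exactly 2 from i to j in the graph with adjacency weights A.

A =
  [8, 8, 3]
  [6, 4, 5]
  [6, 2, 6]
A^⊗2 =
  [9, 5, 9]
  [10, 7, 9]
  [8, 6, 7]

Each entry (A^⊗2)_ij equals the minimum over all length-2 walks i = v_0 → v_1 → … → v_2 = j of Σ_t A[v_t][v_{t+1}]. For example, for (i, j) = (0, 2) we minimise over 3 possible intermediate vertex sequences; the minimum is 9, attained along the walk 0 → 2 → 2.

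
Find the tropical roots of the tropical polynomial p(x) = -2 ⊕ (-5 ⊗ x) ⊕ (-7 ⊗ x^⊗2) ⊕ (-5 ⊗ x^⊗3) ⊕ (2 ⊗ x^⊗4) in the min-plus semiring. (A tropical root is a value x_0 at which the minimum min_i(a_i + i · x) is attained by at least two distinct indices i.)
Roots: {-7, -2, 2, 3}

Each tropical root is a break point of the lower envelope of the lines y = a_i + i · x (there are 5 lines, with slopes 0, 1, ..., 4). Only the lines that attain the minimum somewhere contribute to roots; other lines are dominated. Here the surviving (envelope) indices are i = 4, i = 3, i = 2, i = 1, i = 0.
Intersections between consecutive envelope lines give the roots: for adjacent envelope indices i < j the intersection is x = (a_i − a_j) / (j − i). Reading off the sorted break points: {-7, -2, 2, 3}.
Verification: at each break x_0, at least two indices attain the minimum of min_i(a_i + i · x_0).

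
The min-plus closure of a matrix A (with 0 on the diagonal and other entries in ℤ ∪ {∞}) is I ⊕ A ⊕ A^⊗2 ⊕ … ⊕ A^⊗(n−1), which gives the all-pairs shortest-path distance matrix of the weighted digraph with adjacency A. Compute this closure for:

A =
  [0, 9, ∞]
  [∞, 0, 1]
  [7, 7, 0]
Closure =
  [0, 9, 10]
  [8, 0, 1]
  [7, 7, 0]

This is the Floyd-Warshall all-pairs shortest-path computation. For each intermediate vertex k = 0, 1, …, 2, update dist[i][j] ← min(dist[i][j], dist[i][k] + dist[k][j]). The final matrix gives, for each (i, j), the minimum total weight of any directed path from i to j (possibly empty when i = j).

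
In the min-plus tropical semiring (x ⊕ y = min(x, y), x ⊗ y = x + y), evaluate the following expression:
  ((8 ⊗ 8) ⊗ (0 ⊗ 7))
((8 ⊗ 8) ⊗ (0 ⊗ 7)) = 23

Expand innermost to outermost. Recall ⊕ takes the minimum of its arguments and ⊗ takes their sum. Working out the expression ((8 ⊗ 8) ⊗ (0 ⊗ 7)) gives 23.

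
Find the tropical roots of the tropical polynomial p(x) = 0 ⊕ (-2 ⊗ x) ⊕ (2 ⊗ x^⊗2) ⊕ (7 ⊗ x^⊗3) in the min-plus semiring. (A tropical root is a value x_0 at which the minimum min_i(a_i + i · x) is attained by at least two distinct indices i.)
Roots: {-5, -4, 2}

Each tropical root is a break point of the lower envelope of the lines y = a_i + i · x (there are 4 lines, with slopes 0, 1, ..., 3). Only the lines that attain the minimum somewhere contribute to roots; other lines are dominated. Here the surviving (envelope) indices are i = 3, i = 2, i = 1, i = 0.
Intersections between consecutive envelope lines give the roots: for adjacent envelope indices i < j the intersection is x = (a_i − a_j) / (j − i). Reading off the sorted break points: {-5, -4, 2}.
Verification: at each break x_0, at least two indices attain the minimum of min_i(a_i + i · x_0).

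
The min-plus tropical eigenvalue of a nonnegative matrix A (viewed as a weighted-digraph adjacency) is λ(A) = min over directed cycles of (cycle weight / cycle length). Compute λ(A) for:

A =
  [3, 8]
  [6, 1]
λ(A) = 1

Enumerate directed cycles and compute their means (weight / length). Sample:
  cycle 0 → 0: weight = 3, length = 1, mean = 3/1 ≈ 3.000
  cycle 1 → 1: weight = 1, length = 1, mean = 1/1 ≈ 1.000
  cycle 0 → 1 → 0: weight = 14, length = 2, mean = 14/2 ≈ 7.000
  cycle 1 → 0 → 1: weight = 14, length = 2, mean = 14/2 ≈ 7.000
Minimum mean = 1.000, attained e.g. along the cycle 1 → 1 with weight 1 and length 1. So λ(A) = 1/1 = 1.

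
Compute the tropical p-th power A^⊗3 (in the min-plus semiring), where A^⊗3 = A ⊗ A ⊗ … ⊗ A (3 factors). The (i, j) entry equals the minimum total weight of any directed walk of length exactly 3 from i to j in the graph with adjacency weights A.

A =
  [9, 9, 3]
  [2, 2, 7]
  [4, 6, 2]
A^⊗3 =
  [9, 11, 7]
  [6, 6, 7]
  [8, 10, 6]

Each entry (A^⊗3)_ij equals the minimum over all length-3 walks i = v_0 → v_1 → … → v_3 = j of Σ_t A[v_t][v_{t+1}]. For example, for (i, j) = (0, 2) we minimise over 9 possible intermediate vertex sequences; the minimum is 7, attained along the walk 0 → 2 → 2 → 2.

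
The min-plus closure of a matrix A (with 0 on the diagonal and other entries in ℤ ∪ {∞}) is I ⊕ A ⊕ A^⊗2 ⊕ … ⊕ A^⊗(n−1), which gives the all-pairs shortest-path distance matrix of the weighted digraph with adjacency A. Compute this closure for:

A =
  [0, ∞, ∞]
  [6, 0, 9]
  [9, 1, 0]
Closure =
  [0, ∞, ∞]
  [6, 0, 9]
  [7, 1, 0]

This is the Floyd-Warshall all-pairs shortest-path computation. For each intermediate vertex k = 0, 1, …, 2, update dist[i][j] ← min(dist[i][j], dist[i][k] + dist[k][j]). The final matrix gives, for each (i, j), the minimum total weight of any directed path from i to j (possibly empty when i = j).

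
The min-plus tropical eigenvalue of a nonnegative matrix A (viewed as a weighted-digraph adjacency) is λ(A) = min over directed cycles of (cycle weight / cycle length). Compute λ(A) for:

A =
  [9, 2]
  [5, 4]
λ(A) = 7/2

Enumerate directed cycles and compute their means (weight / length). Sample:
  cycle 0 → 0: weight = 9, length = 1, mean = 9/1 ≈ 9.000
  cycle 1 → 1: weight = 4, length = 1, mean = 4/1 ≈ 4.000
  cycle 0 → 1 → 0: weight = 7, length = 2, mean = 7/2 ≈ 3.500
  cycle 1 → 0 → 1: weight = 7, length = 2, mean = 7/2 ≈ 3.500
Minimum mean = 3.500, attained e.g. along the cycle 0 → 1 → 0 with weight 7 and length 2. So λ(A) = 7/2 = 7/2.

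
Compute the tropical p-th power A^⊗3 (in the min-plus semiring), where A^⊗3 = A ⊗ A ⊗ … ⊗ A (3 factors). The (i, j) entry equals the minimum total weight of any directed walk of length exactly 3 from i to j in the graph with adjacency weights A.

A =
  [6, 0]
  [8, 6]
A^⊗3 =
  [14, 8]
  [16, 14]

Each entry (A^⊗3)_ij equals the minimum over all length-3 walks i = v_0 → v_1 → … → v_3 = j of Σ_t A[v_t][v_{t+1}]. For example, for (i, j) = (0, 1) we minimise over 4 possible intermediate vertex sequences; the minimum is 8, attained along the walk 0 → 1 → 0 → 1.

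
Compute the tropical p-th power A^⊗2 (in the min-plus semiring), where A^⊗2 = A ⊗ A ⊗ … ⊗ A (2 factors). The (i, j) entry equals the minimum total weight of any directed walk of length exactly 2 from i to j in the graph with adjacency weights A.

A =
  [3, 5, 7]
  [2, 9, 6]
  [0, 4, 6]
A^⊗2 =
  [6, 8, 10]
  [5, 7, 9]
  [3, 5, 7]

Each entry (A^⊗2)_ij equals the minimum over all length-2 walks i = v_0 → v_1 → … → v_2 = j of Σ_t A[v_t][v_{t+1}]. For example, for (i, j) = (0, 2) we minimise over 3 possible intermediate vertex sequences; the minimum is 10, attained along the walk 0 → 0 → 2.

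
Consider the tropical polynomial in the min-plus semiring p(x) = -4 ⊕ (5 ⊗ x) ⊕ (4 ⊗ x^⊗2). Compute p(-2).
p(-2) = -4

A tropical monomial a ⊗ x^⊗i evaluates to a + i · x. Evaluating each term at x = -2:
  Term 0 contributes -4 + 0 · -2 = -4
  Term 1 contributes 5 + 1 · -2 = 3
  Term 2 contributes 4 + 2 · -2 = 0
p(-2) = ⊕ of these = min[-4, 3, 0] = -4.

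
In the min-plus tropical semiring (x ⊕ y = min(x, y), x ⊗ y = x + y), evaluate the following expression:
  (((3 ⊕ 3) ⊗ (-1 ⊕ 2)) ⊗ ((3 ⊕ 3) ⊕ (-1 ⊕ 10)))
(((3 ⊕ 3) ⊗ (-1 ⊕ 2)) ⊗ ((3 ⊕ 3) ⊕ (-1 ⊕ 10))) = 1

Expand innermost to outermost. Recall ⊕ takes the minimum of its arguments and ⊗ takes their sum. Working out the expression (((3 ⊕ 3) ⊗ (-1 ⊕ 2)) ⊗ ((3 ⊕ 3) ⊕ (-1 ⊕ 10))) gives 1.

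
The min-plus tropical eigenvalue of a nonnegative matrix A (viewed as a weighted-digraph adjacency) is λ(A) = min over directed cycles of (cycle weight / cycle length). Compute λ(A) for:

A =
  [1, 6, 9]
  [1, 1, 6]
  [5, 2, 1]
λ(A) = 1

Enumerate directed cycles and compute their means (weight / length). Sample:
  cycle 0 → 0: weight = 1, length = 1, mean = 1/1 ≈ 1.000
  cycle 1 → 1: weight = 1, length = 1, mean = 1/1 ≈ 1.000
  cycle 2 → 2: weight = 1, length = 1, mean = 1/1 ≈ 1.000
  cycle 0 → 1 → 0: weight = 7, length = 2, mean = 7/2 ≈ 3.500
  cycle 0 → 2 → 0: weight = 14, length = 2, mean = 14/2 ≈ 7.000
  cycle 1 → 0 → 1: weight = 7, length = 2, mean = 7/2 ≈ 3.500
Minimum mean = 1.000, attained e.g. along the cycle 0 → 0 with weight 1 and length 1. So λ(A) = 1/1 = 1.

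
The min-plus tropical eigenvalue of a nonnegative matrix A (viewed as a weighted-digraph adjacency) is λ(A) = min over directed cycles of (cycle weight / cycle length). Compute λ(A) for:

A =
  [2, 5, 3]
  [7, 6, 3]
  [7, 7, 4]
λ(A) = 2

Enumerate directed cycles and compute their means (weight / length). Sample:
  cycle 0 → 0: weight = 2, length = 1, mean = 2/1 ≈ 2.000
  cycle 1 → 1: weight = 6, length = 1, mean = 6/1 ≈ 6.000
  cycle 2 → 2: weight = 4, length = 1, mean = 4/1 ≈ 4.000
  cycle 0 → 1 → 0: weight = 12, length = 2, mean = 12/2 ≈ 6.000
  cycle 0 → 2 → 0: weight = 10, length = 2, mean = 10/2 ≈ 5.000
  cycle 1 → 0 → 1: weight = 12, length = 2, mean = 12/2 ≈ 6.000
Minimum mean = 2.000, attained e.g. along the cycle 0 → 0 with weight 2 and length 1. So λ(A) = 2/1 = 2.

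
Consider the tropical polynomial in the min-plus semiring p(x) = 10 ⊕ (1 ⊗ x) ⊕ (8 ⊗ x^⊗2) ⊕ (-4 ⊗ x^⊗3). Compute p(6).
p(6) = 7

A tropical monomial a ⊗ x^⊗i evaluates to a + i · x. Evaluating each term at x = 6:
  Term 0 contributes 10 + 0 · 6 = 10
  Term 1 contributes 1 + 1 · 6 = 7
  Term 2 contributes 8 + 2 · 6 = 20
  Term 3 contributes -4 + 3 · 6 = 14
p(6) = ⊕ of these = min[10, 7, 20, 14] = 7.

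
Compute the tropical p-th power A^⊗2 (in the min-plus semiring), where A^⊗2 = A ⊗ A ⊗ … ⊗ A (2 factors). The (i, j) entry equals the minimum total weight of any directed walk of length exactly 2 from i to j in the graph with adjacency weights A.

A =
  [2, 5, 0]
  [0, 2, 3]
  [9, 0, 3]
A^⊗2 =
  [4, 0, 2]
  [2, 3, 0]
  [0, 2, 3]

Each entry (A^⊗2)_ij equals the minimum over all length-2 walks i = v_0 → v_1 → … → v_2 = j of Σ_t A[v_t][v_{t+1}]. For example, for (i, j) = (0, 2) we minimise over 3 possible intermediate vertex sequences; the minimum is 2, attained along the walk 0 → 0 → 2.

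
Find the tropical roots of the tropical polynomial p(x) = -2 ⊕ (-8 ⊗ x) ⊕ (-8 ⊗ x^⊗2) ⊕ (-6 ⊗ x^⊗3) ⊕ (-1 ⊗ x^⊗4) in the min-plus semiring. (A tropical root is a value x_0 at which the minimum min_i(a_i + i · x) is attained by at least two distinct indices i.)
Roots: {-5, -2, 0, 6}

Each tropical root is a break point of the lower envelope of the lines y = a_i + i · x (there are 5 lines, with slopes 0, 1, ..., 4). Only the lines that attain the minimum somewhere contribute to roots; other lines are dominated. Here the surviving (envelope) indices are i = 4, i = 3, i = 2, i = 1, i = 0.
Intersections between consecutive envelope lines give the roots: for adjacent envelope indices i < j the intersection is x = (a_i − a_j) / (j − i). Reading off the sorted break points: {-5, -2, 0, 6}.
Verification: at each break x_0, at least two indices attain the minimum of min_i(a_i + i · x_0).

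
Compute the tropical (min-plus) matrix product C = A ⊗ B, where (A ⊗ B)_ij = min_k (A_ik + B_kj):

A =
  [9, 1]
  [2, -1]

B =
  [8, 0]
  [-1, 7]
A ⊗ B =
  [0, 8]
  [-2, 2]

Apply the min-plus product entry-by-entry:
  C[0][0] = min over k of (A[0][0] + B[0][0] = 9 + 8 = 17, A[0][1] + B[1][0] = 1 + -1 = 0) = 0 (attained at k = 1)
  C[0][1] = min over k of (A[0][0] + B[0][1] = 9 + 0 = 9, A[0][1] + B[1][1] = 1 + 7 = 8) = 8 (attained at k = 1)
  C[1][0] = min over k of (A[1][0] + B[0][0] = 2 + 8 = 10, A[1][1] + B[1][0] = -1 + -1 = -2) = -2 (attained at k = 1)
  C[1][1] = min over k of (A[1][0] + B[0][1] = 2 + 0 = 2, A[1][1] + B[1][1] = -1 + 7 = 6) = 2 (attained at k = 0)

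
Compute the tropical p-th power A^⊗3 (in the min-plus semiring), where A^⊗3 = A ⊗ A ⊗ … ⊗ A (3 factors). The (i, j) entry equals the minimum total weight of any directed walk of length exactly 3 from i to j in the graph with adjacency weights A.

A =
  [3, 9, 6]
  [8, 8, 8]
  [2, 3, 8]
A^⊗3 =
  [9, 12, 12]
  [13, 17, 16]
  [8, 11, 11]

Each entry (A^⊗3)_ij equals the minimum over all length-3 walks i = v_0 → v_1 → … → v_3 = j of Σ_t A[v_t][v_{t+1}]. For example, for (i, j) = (0, 2) we minimise over 9 possible intermediate vertex sequences; the minimum is 12, attained along the walk 0 → 0 → 0 → 2.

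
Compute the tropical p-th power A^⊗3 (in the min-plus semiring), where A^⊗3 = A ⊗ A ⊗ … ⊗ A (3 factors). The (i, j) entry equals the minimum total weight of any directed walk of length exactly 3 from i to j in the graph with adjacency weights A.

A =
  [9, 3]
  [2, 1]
A^⊗3 =
  [6, 5]
  [4, 3]

Each entry (A^⊗3)_ij equals the minimum over all length-3 walks i = v_0 → v_1 → … → v_3 = j of Σ_t A[v_t][v_{t+1}]. For example, for (i, j) = (0, 1) we minimise over 4 possible intermediate vertex sequences; the minimum is 5, attained along the walk 0 → 1 → 1 → 1.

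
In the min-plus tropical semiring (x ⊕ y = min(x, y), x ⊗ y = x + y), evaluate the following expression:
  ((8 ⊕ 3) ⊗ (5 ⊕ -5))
((8 ⊕ 3) ⊗ (5 ⊕ -5)) = -2

Expand innermost to outermost. Recall ⊕ takes the minimum of its arguments and ⊗ takes their sum. Working out the expression ((8 ⊕ 3) ⊗ (5 ⊕ -5)) gives -2.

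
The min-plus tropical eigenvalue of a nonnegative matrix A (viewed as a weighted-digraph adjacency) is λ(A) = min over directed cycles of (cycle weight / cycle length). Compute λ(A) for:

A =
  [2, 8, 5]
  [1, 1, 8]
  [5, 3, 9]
λ(A) = 1

Enumerate directed cycles and compute their means (weight / length). Sample:
  cycle 0 → 0: weight = 2, length = 1, mean = 2/1 ≈ 2.000
  cycle 1 → 1: weight = 1, length = 1, mean = 1/1 ≈ 1.000
  cycle 2 → 2: weight = 9, length = 1, mean = 9/1 ≈ 9.000
  cycle 0 → 1 → 0: weight = 9, length = 2, mean = 9/2 ≈ 4.500
  cycle 0 → 2 → 0: weight = 10, length = 2, mean = 10/2 ≈ 5.000
  cycle 1 → 0 → 1: weight = 9, length = 2, mean = 9/2 ≈ 4.500
Minimum mean = 1.000, attained e.g. along the cycle 1 → 1 with weight 1 and length 1. So λ(A) = 1/1 = 1.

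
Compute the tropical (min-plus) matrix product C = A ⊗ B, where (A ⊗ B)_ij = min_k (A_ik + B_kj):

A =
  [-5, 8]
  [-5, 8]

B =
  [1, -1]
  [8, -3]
A ⊗ B =
  [-4, -6]
  [-4, -6]

Apply the min-plus product entry-by-entry:
  C[0][0] = min over k of (A[0][0] + B[0][0] = -5 + 1 = -4, A[0][1] + B[1][0] = 8 + 8 = 16) = -4 (attained at k = 0)
  C[0][1] = min over k of (A[0][0] + B[0][1] = -5 + -1 = -6, A[0][1] + B[1][1] = 8 + -3 = 5) = -6 (attained at k = 0)
  C[1][0] = min over k of (A[1][0] + B[0][0] = -5 + 1 = -4, A[1][1] + B[1][0] = 8 + 8 = 16) = -4 (attained at k = 0)
  C[1][1] = min over k of (A[1][0] + B[0][1] = -5 + -1 = -6, A[1][1] + B[1][1] = 8 + -3 = 5) = -6 (attained at k = 0)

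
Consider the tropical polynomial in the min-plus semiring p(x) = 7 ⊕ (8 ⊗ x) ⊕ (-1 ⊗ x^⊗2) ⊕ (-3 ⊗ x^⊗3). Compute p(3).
p(3) = 5

A tropical monomial a ⊗ x^⊗i evaluates to a + i · x. Evaluating each term at x = 3:
  Term 0 contributes 7 + 0 · 3 = 7
  Term 1 contributes 8 + 1 · 3 = 11
  Term 2 contributes -1 + 2 · 3 = 5
  Term 3 contributes -3 + 3 · 3 = 6
p(3) = ⊕ of these = min[7, 11, 5, 6] = 5.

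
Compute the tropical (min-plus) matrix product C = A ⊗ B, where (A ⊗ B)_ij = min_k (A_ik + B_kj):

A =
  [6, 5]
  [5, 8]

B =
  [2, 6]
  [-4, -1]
A ⊗ B =
  [1, 4]
  [4, 7]

Apply the min-plus product entry-by-entry:
  C[0][0] = min over k of (A[0][0] + B[0][0] = 6 + 2 = 8, A[0][1] + B[1][0] = 5 + -4 = 1) = 1 (attained at k = 1)
  C[0][1] = min over k of (A[0][0] + B[0][1] = 6 + 6 = 12, A[0][1] + B[1][1] = 5 + -1 = 4) = 4 (attained at k = 1)
  C[1][0] = min over k of (A[1][0] + B[0][0] = 5 + 2 = 7, A[1][1] + B[1][0] = 8 + -4 = 4) = 4 (attained at k = 1)
  C[1][1] = min over k of (A[1][0] + B[0][1] = 5 + 6 = 11, A[1][1] + B[1][1] = 8 + -1 = 7) = 7 (attained at k = 1)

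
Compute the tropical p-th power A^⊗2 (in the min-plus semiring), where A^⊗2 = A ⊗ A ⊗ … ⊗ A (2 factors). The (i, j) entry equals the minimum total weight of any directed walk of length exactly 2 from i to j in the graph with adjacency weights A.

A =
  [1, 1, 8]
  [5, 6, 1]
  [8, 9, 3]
A^⊗2 =
  [2, 2, 2]
  [6, 6, 4]
  [9, 9, 6]

Each entry (A^⊗2)_ij equals the minimum over all length-2 walks i = v_0 → v_1 → … → v_2 = j of Σ_t A[v_t][v_{t+1}]. For example, for (i, j) = (0, 2) we minimise over 3 possible intermediate vertex sequences; the minimum is 2, attained along the walk 0 → 1 → 2.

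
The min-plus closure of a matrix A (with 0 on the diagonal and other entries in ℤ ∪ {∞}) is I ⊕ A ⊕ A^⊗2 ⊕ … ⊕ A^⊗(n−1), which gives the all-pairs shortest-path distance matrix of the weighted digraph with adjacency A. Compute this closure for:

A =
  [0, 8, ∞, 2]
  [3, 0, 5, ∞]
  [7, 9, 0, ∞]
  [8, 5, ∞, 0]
Closure =
  [0, 7, 12, 2]
  [3, 0, 5, 5]
  [7, 9, 0, 9]
  [8, 5, 10, 0]

This is the Floyd-Warshall all-pairs shortest-path computation. For each intermediate vertex k = 0, 1, …, 3, update dist[i][j] ← min(dist[i][j], dist[i][k] + dist[k][j]). The final matrix gives, for each (i, j), the minimum total weight of any directed path from i to j (possibly empty when i = j).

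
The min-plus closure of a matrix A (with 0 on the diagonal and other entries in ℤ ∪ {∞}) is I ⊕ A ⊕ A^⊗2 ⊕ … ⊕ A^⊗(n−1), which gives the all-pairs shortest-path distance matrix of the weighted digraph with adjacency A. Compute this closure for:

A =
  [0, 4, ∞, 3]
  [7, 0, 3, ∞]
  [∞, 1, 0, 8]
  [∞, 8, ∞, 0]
Closure =
  [0, 4, 7, 3]
  [7, 0, 3, 10]
  [8, 1, 0, 8]
  [15, 8, 11, 0]

This is the Floyd-Warshall all-pairs shortest-path computation. For each intermediate vertex k = 0, 1, …, 3, update dist[i][j] ← min(dist[i][j], dist[i][k] + dist[k][j]). The final matrix gives, for each (i, j), the minimum total weight of any directed path from i to j (possibly empty when i = j).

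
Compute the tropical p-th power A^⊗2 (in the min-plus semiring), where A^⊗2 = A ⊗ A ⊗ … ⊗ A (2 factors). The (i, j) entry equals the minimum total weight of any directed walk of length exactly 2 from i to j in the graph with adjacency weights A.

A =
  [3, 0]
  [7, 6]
A^⊗2 =
  [6, 3]
  [10, 7]

Each entry (A^⊗2)_ij equals the minimum over all length-2 walks i = v_0 → v_1 → … → v_2 = j of Σ_t A[v_t][v_{t+1}]. For example, for (i, j) = (0, 1) we minimise over 2 possible intermediate vertex sequences; the minimum is 3, attained along the walk 0 → 0 → 1.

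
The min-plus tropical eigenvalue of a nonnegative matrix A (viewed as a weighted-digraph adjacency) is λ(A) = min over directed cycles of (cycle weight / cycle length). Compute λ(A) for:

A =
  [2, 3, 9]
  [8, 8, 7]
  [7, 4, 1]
λ(A) = 1

Enumerate directed cycles and compute their means (weight / length). Sample:
  cycle 0 → 0: weight = 2, length = 1, mean = 2/1 ≈ 2.000
  cycle 1 → 1: weight = 8, length = 1, mean = 8/1 ≈ 8.000
  cycle 2 → 2: weight = 1, length = 1, mean = 1/1 ≈ 1.000
  cycle 0 → 1 → 0: weight = 11, length = 2, mean = 11/2 ≈ 5.500
  cycle 0 → 2 → 0: weight = 16, length = 2, mean = 16/2 ≈ 8.000
  cycle 1 → 0 → 1: weight = 11, length = 2, mean = 11/2 ≈ 5.500
Minimum mean = 1.000, attained e.g. along the cycle 2 → 2 with weight 1 and length 1. So λ(A) = 1/1 = 1.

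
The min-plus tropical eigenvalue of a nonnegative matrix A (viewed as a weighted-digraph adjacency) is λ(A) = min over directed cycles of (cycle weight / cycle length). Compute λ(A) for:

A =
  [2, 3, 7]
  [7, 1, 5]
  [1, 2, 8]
λ(A) = 1

Enumerate directed cycles and compute their means (weight / length). Sample:
  cycle 0 → 0: weight = 2, length = 1, mean = 2/1 ≈ 2.000
  cycle 1 → 1: weight = 1, length = 1, mean = 1/1 ≈ 1.000
  cycle 2 → 2: weight = 8, length = 1, mean = 8/1 ≈ 8.000
  cycle 0 → 1 → 0: weight = 10, length = 2, mean = 10/2 ≈ 5.000
  cycle 0 → 2 → 0: weight = 8, length = 2, mean = 8/2 ≈ 4.000
  cycle 1 → 0 → 1: weight = 10, length = 2, mean = 10/2 ≈ 5.000
Minimum mean = 1.000, attained e.g. along the cycle 1 → 1 with weight 1 and length 1. So λ(A) = 1/1 = 1.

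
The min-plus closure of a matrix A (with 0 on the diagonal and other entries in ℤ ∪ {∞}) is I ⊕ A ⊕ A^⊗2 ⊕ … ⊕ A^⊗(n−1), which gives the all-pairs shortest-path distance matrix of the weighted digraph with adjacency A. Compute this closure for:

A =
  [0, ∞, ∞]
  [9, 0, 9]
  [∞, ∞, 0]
Closure =
  [0, ∞, ∞]
  [9, 0, 9]
  [∞, ∞, 0]

This is the Floyd-Warshall all-pairs shortest-path computation. For each intermediate vertex k = 0, 1, …, 2, update dist[i][j] ← min(dist[i][j], dist[i][k] + dist[k][j]). The final matrix gives, for each (i, j), the minimum total weight of any directed path from i to j (possibly empty when i = j).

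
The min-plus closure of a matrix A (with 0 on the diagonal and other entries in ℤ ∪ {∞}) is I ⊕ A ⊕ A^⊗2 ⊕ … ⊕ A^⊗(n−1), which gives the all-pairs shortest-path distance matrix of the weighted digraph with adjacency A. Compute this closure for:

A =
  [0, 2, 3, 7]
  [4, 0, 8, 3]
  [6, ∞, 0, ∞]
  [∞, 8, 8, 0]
Closure =
  [0, 2, 3, 5]
  [4, 0, 7, 3]
  [6, 8, 0, 11]
  [12, 8, 8, 0]

This is the Floyd-Warshall all-pairs shortest-path computation. For each intermediate vertex k = 0, 1, …, 3, update dist[i][j] ← min(dist[i][j], dist[i][k] + dist[k][j]). The final matrix gives, for each (i, j), the minimum total weight of any directed path from i to j (possibly empty when i = j).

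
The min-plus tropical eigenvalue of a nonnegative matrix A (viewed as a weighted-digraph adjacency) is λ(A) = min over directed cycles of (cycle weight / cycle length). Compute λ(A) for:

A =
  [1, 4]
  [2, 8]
λ(A) = 1

Enumerate directed cycles and compute their means (weight / length). Sample:
  cycle 0 → 0: weight = 1, length = 1, mean = 1/1 ≈ 1.000
  cycle 1 → 1: weight = 8, length = 1, mean = 8/1 ≈ 8.000
  cycle 0 → 1 → 0: weight = 6, length = 2, mean = 6/2 ≈ 3.000
  cycle 1 → 0 → 1: weight = 6, length = 2, mean = 6/2 ≈ 3.000
Minimum mean = 1.000, attained e.g. along the cycle 0 → 0 with weight 1 and length 1. So λ(A) = 1/1 = 1.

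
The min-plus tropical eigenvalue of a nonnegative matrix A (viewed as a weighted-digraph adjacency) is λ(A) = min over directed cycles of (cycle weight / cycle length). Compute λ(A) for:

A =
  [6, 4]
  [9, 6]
λ(A) = 6

Enumerate directed cycles and compute their means (weight / length). Sample:
  cycle 0 → 0: weight = 6, length = 1, mean = 6/1 ≈ 6.000
  cycle 1 → 1: weight = 6, length = 1, mean = 6/1 ≈ 6.000
  cycle 0 → 1 → 0: weight = 13, length = 2, mean = 13/2 ≈ 6.500
  cycle 1 → 0 → 1: weight = 13, length = 2, mean = 13/2 ≈ 6.500
Minimum mean = 6.000, attained e.g. along the cycle 0 → 0 with weight 6 and length 1. So λ(A) = 6/1 = 6.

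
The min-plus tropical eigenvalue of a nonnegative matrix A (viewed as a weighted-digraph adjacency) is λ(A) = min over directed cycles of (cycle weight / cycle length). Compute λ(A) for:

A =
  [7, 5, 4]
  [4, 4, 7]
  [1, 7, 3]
λ(A) = 5/2

Enumerate directed cycles and compute their means (weight / length). Sample:
  cycle 0 → 0: weight = 7, length = 1, mean = 7/1 ≈ 7.000
  cycle 1 → 1: weight = 4, length = 1, mean = 4/1 ≈ 4.000
  cycle 2 → 2: weight = 3, length = 1, mean = 3/1 ≈ 3.000
  cycle 0 → 1 → 0: weight = 9, length = 2, mean = 9/2 ≈ 4.500
  cycle 0 → 2 → 0: weight = 5, length = 2, mean = 5/2 ≈ 2.500
  cycle 1 → 0 → 1: weight = 9, length = 2, mean = 9/2 ≈ 4.500
Minimum mean = 2.500, attained e.g. along the cycle 0 → 2 → 0 with weight 5 and length 2. So λ(A) = 5/2 = 5/2.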